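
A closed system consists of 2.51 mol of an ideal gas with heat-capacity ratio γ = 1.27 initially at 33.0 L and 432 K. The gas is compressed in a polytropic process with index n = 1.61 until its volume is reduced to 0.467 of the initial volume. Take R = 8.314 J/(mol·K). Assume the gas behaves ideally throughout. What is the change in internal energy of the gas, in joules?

19700 J

P₁ = nRT₁/V₁ = 2.51×8.314×432/33.0 = 273 kPa.
Polytropic n=1.61: T₂ = T₁(V₁/V₂)^(n−1) = 432×(2.14)^0.61 = 687 K; P₂ = P₁(V₁/V₂)^n = 931 kPa.
For an ideal gas ΔU = nCvΔT with Cv = R/(γ−1) = 30.8 J/(mol·K).
ΔU = 2.51×30.8×(687−432) = 19700 J.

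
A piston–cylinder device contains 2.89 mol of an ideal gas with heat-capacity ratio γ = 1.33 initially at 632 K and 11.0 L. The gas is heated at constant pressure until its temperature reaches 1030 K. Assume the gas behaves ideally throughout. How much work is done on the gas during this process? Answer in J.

P₁ = nRT₁/V₁ = 2.89×8.314×632/11.0 = 1380 kPa.
Isobaric: P stays 1380 kPa; V/T = const ⇒ T₂ = 1030 K, V₂ = 17.9 L.
W = PΔV = 1380×(17.9−11.0) kPa·L = 9560 J.
Work done on the gas = −W_by = -9560 J.

-9560 J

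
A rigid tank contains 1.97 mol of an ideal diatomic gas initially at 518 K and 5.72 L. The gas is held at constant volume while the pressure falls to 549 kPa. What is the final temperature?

192 K

P₁ = nRT₁/V₁ = 1.97×8.314×518/5.72 = 1480 kPa.
Isochoric: V stays 5.72 L; P/T = const ⇒ T₂ = 192 K, P₂ = 549 kPa.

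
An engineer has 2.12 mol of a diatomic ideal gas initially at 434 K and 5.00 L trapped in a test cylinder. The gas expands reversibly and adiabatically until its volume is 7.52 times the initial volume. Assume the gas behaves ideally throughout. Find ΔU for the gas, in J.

P₁ = nRT₁/V₁ = 2.12×8.314×434/5.00 = 1530 kPa.
Adiabatic: TV^(γ−1) = const ⇒ T₂ = 434×(0.133)^0.400 = 194 K; PV^γ = const ⇒ P₂ = 90.8 kPa.
For an ideal gas ΔU = nCvΔT with Cv = (5/2)R = 20.8 J/(mol·K).
ΔU = 2.12×20.8×(194−434) = -10600 J.

-10600 J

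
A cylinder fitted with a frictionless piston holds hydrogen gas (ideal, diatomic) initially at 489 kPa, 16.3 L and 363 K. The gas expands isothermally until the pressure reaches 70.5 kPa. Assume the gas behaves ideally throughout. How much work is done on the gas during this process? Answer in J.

n = P₁V₁/(RT₁) = 489×16.3/(8.314×363) = 2.64 mol.
Isothermal: T stays 363 K; PV = const ⇒ V₂ = 113 L, P₂ = 70.5 kPa.
W = nRT ln(V₂/V₁) = 2.64×8.314×363×ln(6.94) = 15400 J.
Work done on the gas = −W_by = -15400 J.

-15400 J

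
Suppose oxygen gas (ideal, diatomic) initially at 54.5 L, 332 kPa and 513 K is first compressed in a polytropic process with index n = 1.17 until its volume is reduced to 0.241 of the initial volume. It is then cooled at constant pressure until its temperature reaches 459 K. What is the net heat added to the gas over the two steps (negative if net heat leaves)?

-40700 J

n = P₁V₁/(RT₁) = 332×54.5/(8.314×513) = 4.24 mol.
Step 1 — Polytropic n=1.17: T₂ = T₁(V₁/V₂)^(n−1) = 513×(4.15)^0.17 = 653 K; P₂ = P₁(V₁/V₂)^n = 1750 kPa.
W = (P₁V₁−P₂V₂)/(n−1) = (332×54.5−1750×13.1)/0.17 = -29100 J.
ΔU = nCvΔT = 4.24×20.8×(653−513) = 12400 J.
Q = ΔU + W = -16700 J.
State after step 1: P = 1750 kPa, V = 13.1 L, T = 653 K.
Step 2 — Isobaric: P stays 1750 kPa; V/T = const ⇒ T₂ = 459 K, V₂ = 9.23 L.
W = PΔV = 1750×(9.23−13.1) kPa·L = -6860 J.
ΔU = nCvΔT = 4.24×20.8×(459−653) = -17100 J.
Q = ΔU + W = nCpΔT = -24000 J.
Net over both steps: W = -36000 J, Q = -40700 J, ΔU = -4760 J.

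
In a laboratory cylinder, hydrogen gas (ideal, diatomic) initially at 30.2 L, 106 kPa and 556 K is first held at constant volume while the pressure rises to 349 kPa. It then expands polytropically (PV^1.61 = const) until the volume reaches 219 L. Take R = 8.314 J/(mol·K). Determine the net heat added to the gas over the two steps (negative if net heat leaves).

12000 J

n = P₁V₁/(RT₁) = 106×30.2/(8.314×556) = 0.693 mol.
Step 1 — Isochoric: V stays 30.2 L; P/T = const ⇒ T₂ = 1830 K, P₂ = 349 kPa.
W = 0 (no volume change).
ΔU = nCvΔT = 0.693×20.8×(1830−556) = 18300 J.
Q = ΔU = 18300 J.
State after step 1: P = 349 kPa, V = 30.2 L, T = 1830 K.
Step 2 — Polytropic n=1.61: T₂ = T₁(V₁/V₂)^(n−1) = 1830×(0.138)^0.61 = 547 K; P₂ = P₁(V₁/V₂)^n = 14.4 kPa.
W = (P₁V₁−P₂V₂)/(n−1) = (349×30.2−14.4×219)/0.61 = 12100 J.
ΔU = nCvΔT = 0.693×20.8×(547−1830) = -18500 J.
Q = ΔU + W = -6360 J.
Net over both steps: W = 12100 J, Q = 12000 J, ΔU = -134 J.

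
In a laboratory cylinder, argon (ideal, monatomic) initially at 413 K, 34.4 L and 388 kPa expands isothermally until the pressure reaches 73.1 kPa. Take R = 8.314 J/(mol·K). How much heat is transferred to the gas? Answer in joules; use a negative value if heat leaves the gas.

22300 J

n = P₁V₁/(RT₁) = 388×34.4/(8.314×413) = 3.89 mol.
Isothermal: T stays 413 K; PV = const ⇒ V₂ = 183 L, P₂ = 73.1 kPa.
ΔU = 0 (ideal gas, T constant).
W = nRT ln(V₂/V₁) = 3.89×8.314×413×ln(5.31) = 22300 J.
Q = ΔU + W = 22300 J.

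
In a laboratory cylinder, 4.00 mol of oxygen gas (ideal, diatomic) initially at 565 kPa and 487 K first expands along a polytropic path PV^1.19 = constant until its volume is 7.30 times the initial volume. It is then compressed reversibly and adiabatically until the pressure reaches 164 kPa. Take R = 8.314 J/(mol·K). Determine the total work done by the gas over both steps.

V₁ = nRT₁/P₁ = 4.00×8.314×487/565 = 28.7 L.
Step 1 — Polytropic n=1.19: T₂ = T₁(V₁/V₂)^(n−1) = 487×(0.137)^0.19 = 334 K; P₂ = P₁(V₁/V₂)^n = 53.1 kPa.
W = (P₁V₁−P₂V₂)/(n−1) = (565×28.7−53.1×209)/0.19 = 26800 J.
ΔU = nCvΔT = 4.00×20.8×(334−487) = -12700 J.
Q = ΔU + W = 14100 J.
State after step 1: P = 53.1 kPa, V = 209 L, T = 334 K.
Step 2 — Adiabatic: T₂/T₁ = (P₂/P₁)^((γ−1)/γ) ⇒ T₂ = 334×(3.09)^0.286 = 461 K; V₂ = 93.4 L.
ΔU = nCvΔT = 4.00×20.8×(461−334) = 10600 J.
Q = 0 for an adiabatic process, so W = −ΔU = -10600 J.
Net over both steps: W = 16300 J, Q = 14100 J, ΔU = -2180 J.

16300 J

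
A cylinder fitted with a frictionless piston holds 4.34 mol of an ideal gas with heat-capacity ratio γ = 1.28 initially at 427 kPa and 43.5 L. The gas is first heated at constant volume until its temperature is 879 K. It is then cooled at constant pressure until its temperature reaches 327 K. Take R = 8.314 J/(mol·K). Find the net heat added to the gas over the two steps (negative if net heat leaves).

-44100 J

T₁ = P₁V₁/(nR) = 427×43.5/(4.34×8.314) = 515 K.
Step 1 — Isochoric: V stays 43.5 L; P/T = const ⇒ T₂ = 879 K, P₂ = 729 kPa.
W = 0 (no volume change).
ΔU = nCvΔT = 4.34×29.7×(879−515) = 46900 J.
Q = ΔU = 46900 J.
State after step 1: P = 729 kPa, V = 43.5 L, T = 879 K.
Step 2 — Isobaric: P stays 729 kPa; V/T = const ⇒ T₂ = 327 K, V₂ = 16.2 L.
W = PΔV = 729×(16.2−43.5) kPa·L = -19900 J.
ΔU = nCvΔT = 4.34×29.7×(327−879) = -71100 J.
Q = ΔU + W = nCpΔT = -91100 J.
Net over both steps: W = -19900 J, Q = -44100 J, ΔU = -24200 J.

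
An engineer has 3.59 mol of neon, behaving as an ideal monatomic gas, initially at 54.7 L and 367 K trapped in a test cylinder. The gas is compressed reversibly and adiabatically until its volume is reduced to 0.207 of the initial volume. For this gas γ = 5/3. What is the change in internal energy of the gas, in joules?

P₁ = nRT₁/V₁ = 3.59×8.314×367/54.7 = 200 kPa.
Adiabatic: TV^(γ−1) = const ⇒ T₂ = 367×(4.83)^0.667 = 1050 K; PV^γ = const ⇒ P₂ = 2760 kPa.
For an ideal gas ΔU = nCvΔT with Cv = (3/2)R = 12.5 J/(mol·K).
ΔU = 3.59×12.5×(1050−367) = 30500 J.

30500 J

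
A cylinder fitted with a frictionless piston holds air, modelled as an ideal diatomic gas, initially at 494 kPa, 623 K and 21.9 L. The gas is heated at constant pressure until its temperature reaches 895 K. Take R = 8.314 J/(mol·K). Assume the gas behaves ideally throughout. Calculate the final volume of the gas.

31.5 L

Isobaric: P stays 494 kPa; V/T = const ⇒ T₂ = 895 K, V₂ = 31.5 L.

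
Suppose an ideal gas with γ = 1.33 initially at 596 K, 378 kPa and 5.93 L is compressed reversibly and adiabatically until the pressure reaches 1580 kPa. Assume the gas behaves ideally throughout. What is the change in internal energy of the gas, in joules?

2890 J

n = P₁V₁/(RT₁) = 378×5.93/(8.314×596) = 0.452 mol.
Adiabatic: T₂/T₁ = (P₂/P₁)^((γ−1)/γ) ⇒ T₂ = 596×(4.18)^0.248 = 850 K; V₂ = 2.02 L.
For an ideal gas ΔU = nCvΔT with Cv = R/(γ−1) = 25.2 J/(mol·K).
ΔU = 0.452×25.2×(850−596) = 2890 J.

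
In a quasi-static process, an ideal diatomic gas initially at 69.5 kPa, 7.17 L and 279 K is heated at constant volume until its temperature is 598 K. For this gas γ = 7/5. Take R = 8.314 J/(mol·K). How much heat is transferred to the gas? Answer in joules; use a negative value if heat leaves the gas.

1420 J

n = P₁V₁/(RT₁) = 69.5×7.17/(8.314×279) = 0.215 mol.
Isochoric: V stays 7.17 L; P/T = const ⇒ T₂ = 598 K, P₂ = 149 kPa.
W = 0 (no volume change).
ΔU = nCvΔT = 0.215×20.8×(598−279) = 1420 J.
Q = ΔU = 1420 J.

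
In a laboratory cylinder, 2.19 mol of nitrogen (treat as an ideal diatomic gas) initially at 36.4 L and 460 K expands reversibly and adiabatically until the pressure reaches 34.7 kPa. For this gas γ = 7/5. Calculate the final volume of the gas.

141 L

P₁ = nRT₁/V₁ = 2.19×8.314×460/36.4 = 230 kPa.
Adiabatic: T₂/T₁ = (P₂/P₁)^((γ−1)/γ) ⇒ T₂ = 460×(0.151)^0.286 = 268 K; V₂ = 141 L.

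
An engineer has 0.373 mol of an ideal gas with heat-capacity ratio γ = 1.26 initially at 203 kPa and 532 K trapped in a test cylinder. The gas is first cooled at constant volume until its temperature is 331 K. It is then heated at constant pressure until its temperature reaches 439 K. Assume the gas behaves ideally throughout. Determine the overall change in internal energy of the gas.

-1110 J

V₁ = nRT₁/P₁ = 0.373×8.314×532/203 = 8.13 L.
Step 1 — Isochoric: V stays 8.13 L; P/T = const ⇒ T₂ = 331 K, P₂ = 126 kPa.
W = 0 (no volume change).
ΔU = nCvΔT = 0.373×32.0×(331−532) = -2400 J.
Q = ΔU = -2400 J.
State after step 1: P = 126 kPa, V = 8.13 L, T = 331 K.
Step 2 — Isobaric: P stays 126 kPa; V/T = const ⇒ T₂ = 439 K, V₂ = 10.8 L.
W = PΔV = 126×(10.8−8.13) kPa·L = 335 J.
ΔU = nCvΔT = 0.373×32.0×(439−331) = 1290 J.
Q = ΔU + W = nCpΔT = 1620 J.
Net over both steps: W = 335 J, Q = -774 J, ΔU = -1110 J.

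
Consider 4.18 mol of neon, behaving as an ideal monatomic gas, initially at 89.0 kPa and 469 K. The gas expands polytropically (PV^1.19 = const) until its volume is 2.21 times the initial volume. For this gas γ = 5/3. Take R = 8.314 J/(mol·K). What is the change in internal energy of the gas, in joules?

V₁ = nRT₁/P₁ = 4.18×8.314×469/89.0 = 183 L.
Polytropic n=1.19: T₂ = T₁(V₁/V₂)^(n−1) = 469×(0.452)^0.19 = 403 K; P₂ = P₁(V₁/V₂)^n = 34.6 kPa.
For an ideal gas ΔU = nCvΔT with Cv = (3/2)R = 12.5 J/(mol·K).
ΔU = 4.18×12.5×(403−469) = -3420 J.

-3420 J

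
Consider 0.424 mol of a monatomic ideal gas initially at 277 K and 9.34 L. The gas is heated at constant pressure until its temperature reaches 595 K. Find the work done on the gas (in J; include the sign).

P₁ = nRT₁/V₁ = 0.424×8.314×277/9.34 = 105 kPa.
Isobaric: P stays 105 kPa; V/T = const ⇒ T₂ = 595 K, V₂ = 20.1 L.
W = PΔV = 105×(20.1−9.34) kPa·L = 1120 J.
Work done on the gas = −W_by = -1120 J.

-1120 J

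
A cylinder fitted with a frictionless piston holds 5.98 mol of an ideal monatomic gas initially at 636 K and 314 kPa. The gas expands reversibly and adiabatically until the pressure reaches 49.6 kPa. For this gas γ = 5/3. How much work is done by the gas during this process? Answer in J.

V₁ = nRT₁/P₁ = 5.98×8.314×636/314 = 101 L.
Adiabatic: T₂/T₁ = (P₂/P₁)^((γ−1)/γ) ⇒ T₂ = 636×(0.158)^0.400 = 304 K; V₂ = 305 L.
ΔU = nCvΔT = 5.98×12.5×(304−636) = -24800 J.
Q = 0 for an adiabatic process, so W = −ΔU = 24800 J.

24800 J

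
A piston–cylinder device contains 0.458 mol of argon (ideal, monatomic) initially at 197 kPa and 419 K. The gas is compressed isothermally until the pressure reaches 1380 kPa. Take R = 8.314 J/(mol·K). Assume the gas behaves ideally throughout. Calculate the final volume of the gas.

1.16 L

V₁ = nRT₁/P₁ = 0.458×8.314×419/197 = 8.10 L.
Isothermal: T stays 419 K; PV = const ⇒ V₂ = 1.16 L, P₂ = 1380 kPa.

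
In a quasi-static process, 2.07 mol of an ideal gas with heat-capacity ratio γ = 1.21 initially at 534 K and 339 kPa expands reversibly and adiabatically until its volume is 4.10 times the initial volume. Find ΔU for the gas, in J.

V₁ = nRT₁/P₁ = 2.07×8.314×534/339 = 27.1 L.
Adiabatic: TV^(γ−1) = const ⇒ T₂ = 534×(0.244)^0.210 = 397 K; PV^γ = const ⇒ P₂ = 61.5 kPa.
For an ideal gas ΔU = nCvΔT with Cv = R/(γ−1) = 39.6 J/(mol·K).
ΔU = 2.07×39.6×(397−534) = -11200 J.

-11200 J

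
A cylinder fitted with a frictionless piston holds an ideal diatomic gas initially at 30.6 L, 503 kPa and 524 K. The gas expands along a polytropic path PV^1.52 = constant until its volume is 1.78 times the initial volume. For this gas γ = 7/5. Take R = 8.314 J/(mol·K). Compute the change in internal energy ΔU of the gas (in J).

n = P₁V₁/(RT₁) = 503×30.6/(8.314×524) = 3.53 mol.
Polytropic n=1.52: T₂ = T₁(V₁/V₂)^(n−1) = 524×(0.562)^0.52 = 388 K; P₂ = P₁(V₁/V₂)^n = 209 kPa.
For an ideal gas ΔU = nCvΔT with Cv = (5/2)R = 20.8 J/(mol·K).
ΔU = 3.53×20.8×(388−524) = -9970 J.

-9970 J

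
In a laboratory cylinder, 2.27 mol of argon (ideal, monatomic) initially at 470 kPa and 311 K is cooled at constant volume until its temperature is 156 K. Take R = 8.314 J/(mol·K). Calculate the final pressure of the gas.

236 kPa

V₁ = nRT₁/P₁ = 2.27×8.314×311/470 = 12.5 L.
Isochoric: V stays 12.5 L; P/T = const ⇒ T₂ = 156 K, P₂ = 236 kPa.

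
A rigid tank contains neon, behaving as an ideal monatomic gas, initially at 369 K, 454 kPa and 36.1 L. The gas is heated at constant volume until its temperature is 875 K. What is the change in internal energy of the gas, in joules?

33700 J

n = P₁V₁/(RT₁) = 454×36.1/(8.314×369) = 5.34 mol.
Isochoric: V stays 36.1 L; P/T = const ⇒ T₂ = 875 K, P₂ = 1080 kPa.
For an ideal gas ΔU = nCvΔT with Cv = (3/2)R = 12.5 J/(mol·K).
ΔU = 5.34×12.5×(875−369) = 33700 J.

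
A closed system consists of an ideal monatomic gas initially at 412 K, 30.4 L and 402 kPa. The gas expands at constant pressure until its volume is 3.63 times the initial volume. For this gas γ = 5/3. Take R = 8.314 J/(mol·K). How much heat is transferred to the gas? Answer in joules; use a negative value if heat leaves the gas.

n = P₁V₁/(RT₁) = 402×30.4/(8.314×412) = 3.57 mol.
Isobaric: P stays 402 kPa; V/T = const ⇒ T₂ = 1500 K, V₂ = 110 L.
W = PΔV = 402×(110−30.4) kPa·L = 32100 J.
ΔU = nCvΔT = 3.57×12.5×(1500−412) = 48200 J.
Q = ΔU + W = nCpΔT = 80400 J.

80400 J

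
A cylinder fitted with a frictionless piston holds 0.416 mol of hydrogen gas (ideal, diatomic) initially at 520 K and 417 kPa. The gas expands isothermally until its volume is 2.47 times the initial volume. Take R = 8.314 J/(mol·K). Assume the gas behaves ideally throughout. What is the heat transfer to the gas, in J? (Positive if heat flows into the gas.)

V₁ = nRT₁/P₁ = 0.416×8.314×520/417 = 4.31 L.
Isothermal: T stays 520 K; PV = const ⇒ V₂ = 10.7 L, P₂ = 169 kPa.
ΔU = 0 (ideal gas, T constant).
W = nRT ln(V₂/V₁) = 0.416×8.314×520×ln(2.47) = 1630 J.
Q = ΔU + W = 1630 J.

1630 J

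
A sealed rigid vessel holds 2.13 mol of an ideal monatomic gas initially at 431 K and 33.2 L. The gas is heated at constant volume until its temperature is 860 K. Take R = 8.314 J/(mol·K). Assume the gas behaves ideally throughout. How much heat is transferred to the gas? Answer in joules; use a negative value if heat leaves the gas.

11400 J

P₁ = nRT₁/V₁ = 2.13×8.314×431/33.2 = 230 kPa.
Isochoric: V stays 33.2 L; P/T = const ⇒ T₂ = 860 K, P₂ = 459 kPa.
W = 0 (no volume change).
ΔU = nCvΔT = 2.13×12.5×(860−431) = 11400 J.
Q = ΔU = 11400 J.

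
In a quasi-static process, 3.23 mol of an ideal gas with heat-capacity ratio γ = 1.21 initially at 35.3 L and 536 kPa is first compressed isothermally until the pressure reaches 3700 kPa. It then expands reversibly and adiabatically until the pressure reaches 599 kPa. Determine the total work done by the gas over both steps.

T₁ = P₁V₁/(nR) = 536×35.3/(3.23×8.314) = 705 K.
Step 1 — Isothermal: T stays 705 K; PV = const ⇒ V₂ = 5.11 L, P₂ = 3700 kPa.
ΔU = 0 (ideal gas, T constant).
W = nRT ln(V₂/V₁) = 3.23×8.314×705×ln(0.145) = -36600 J.
Q = ΔU + W = -36600 J.
State after step 1: P = 3700 kPa, V = 5.11 L, T = 705 K.
Step 2 — Adiabatic: T₂/T₁ = (P₂/P₁)^((γ−1)/γ) ⇒ T₂ = 705×(0.162)^0.174 = 514 K; V₂ = 23.0 L.
ΔU = nCvΔT = 3.23×39.6×(514−705) = -24400 J.
Q = 0 for an adiabatic process, so W = −ΔU = 24400 J.
Net over both steps: W = -12100 J, Q = -36600 J, ΔU = -24400 J.

-12100 J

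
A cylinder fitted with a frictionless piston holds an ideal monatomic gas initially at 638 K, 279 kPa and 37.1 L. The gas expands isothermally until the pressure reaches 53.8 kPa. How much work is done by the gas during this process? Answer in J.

17000 J

n = P₁V₁/(RT₁) = 279×37.1/(8.314×638) = 1.95 mol.
Isothermal: T stays 638 K; PV = const ⇒ V₂ = 192 L, P₂ = 53.8 kPa.
W = nRT ln(V₂/V₁) = 1.95×8.314×638×ln(5.19) = 17000 J.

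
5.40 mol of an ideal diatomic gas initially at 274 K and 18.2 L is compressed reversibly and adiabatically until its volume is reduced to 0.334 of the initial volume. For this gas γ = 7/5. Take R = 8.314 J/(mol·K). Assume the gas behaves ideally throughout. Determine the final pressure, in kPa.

3140 kPa

P₁ = nRT₁/V₁ = 5.40×8.314×274/18.2 = 676 kPa.
Adiabatic: TV^(γ−1) = const ⇒ T₂ = 274×(2.99)^0.400 = 425 K; PV^γ = const ⇒ P₂ = 3140 kPa.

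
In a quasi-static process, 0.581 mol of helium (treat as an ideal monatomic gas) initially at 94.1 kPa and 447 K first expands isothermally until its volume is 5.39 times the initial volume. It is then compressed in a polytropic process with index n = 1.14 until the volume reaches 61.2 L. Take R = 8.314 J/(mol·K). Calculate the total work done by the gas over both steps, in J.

2040 J

V₁ = nRT₁/P₁ = 0.581×8.314×447/94.1 = 22.9 L.
Step 1 — Isothermal: T stays 447 K; PV = const ⇒ V₂ = 124 L, P₂ = 17.5 kPa.
ΔU = 0 (ideal gas, T constant).
W = nRT ln(V₂/V₁) = 0.581×8.314×447×ln(5.39) = 3640 J.
Q = ΔU + W = 3640 J.
State after step 1: P = 17.5 kPa, V = 124 L, T = 447 K.
Step 2 — Polytropic n=1.14: T₂ = T₁(V₁/V₂)^(n−1) = 447×(2.02)^0.14 = 493 K; P₂ = P₁(V₁/V₂)^n = 38.9 kPa.
W = (P₁V₁−P₂V₂)/(n−1) = (17.5×124−38.9×61.2)/0.14 = -1600 J.
ΔU = nCvΔT = 0.581×12.5×(493−447) = 335 J.
Q = ΔU + W = -1260 J.
Net over both steps: W = 2040 J, Q = 2380 J, ΔU = 335 J.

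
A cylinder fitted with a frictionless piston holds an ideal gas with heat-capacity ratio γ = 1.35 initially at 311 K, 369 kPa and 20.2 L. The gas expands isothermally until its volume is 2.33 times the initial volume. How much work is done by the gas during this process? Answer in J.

6300 J

n = P₁V₁/(RT₁) = 369×20.2/(8.314×311) = 2.88 mol.
Isothermal: T stays 311 K; PV = const ⇒ V₂ = 47.1 L, P₂ = 158 kPa.
W = nRT ln(V₂/V₁) = 2.88×8.314×311×ln(2.33) = 6300 J.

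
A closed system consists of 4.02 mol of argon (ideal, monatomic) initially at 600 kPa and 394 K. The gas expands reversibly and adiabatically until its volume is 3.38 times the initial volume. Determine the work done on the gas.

V₁ = nRT₁/P₁ = 4.02×8.314×394/600 = 21.9 L.
Adiabatic: TV^(γ−1) = const ⇒ T₂ = 394×(0.296)^0.667 = 175 K; PV^γ = const ⇒ P₂ = 78.8 kPa.
ΔU = nCvΔT = 4.02×12.5×(175−394) = -11000 J.
Q = 0 for an adiabatic process, so W = −ΔU = 11000 J.
Work done on the gas = −W_by = -11000 J.

-11000 J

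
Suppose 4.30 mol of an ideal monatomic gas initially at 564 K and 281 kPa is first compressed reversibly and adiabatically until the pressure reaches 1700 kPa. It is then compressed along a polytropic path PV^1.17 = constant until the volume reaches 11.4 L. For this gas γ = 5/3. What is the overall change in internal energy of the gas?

40500 J

V₁ = nRT₁/P₁ = 4.30×8.314×564/281 = 71.8 L.
Step 1 — Adiabatic: T₂/T₁ = (P₂/P₁)^((γ−1)/γ) ⇒ T₂ = 564×(6.05)^0.400 = 1160 K; V₂ = 24.4 L.
ΔU = nCvΔT = 4.30×12.5×(1160−564) = 31900 J.
Q = 0 for an adiabatic process, so W = −ΔU = -31900 J.
State after step 1: P = 1700 kPa, V = 24.4 L, T = 1160 K.
Step 2 — Polytropic n=1.17: T₂ = T₁(V₁/V₂)^(n−1) = 1160×(2.14)^0.17 = 1320 K; P₂ = P₁(V₁/V₂)^n = 4130 kPa.
W = (P₁V₁−P₂V₂)/(n−1) = (1700×24.4−4130×11.4)/0.17 = -33600 J.
ΔU = nCvΔT = 4.30×12.5×(1320−1160) = 8570 J.
Q = ΔU + W = -25000 J.
Net over both steps: W = -65500 J, Q = -25000 J, ΔU = 40500 J.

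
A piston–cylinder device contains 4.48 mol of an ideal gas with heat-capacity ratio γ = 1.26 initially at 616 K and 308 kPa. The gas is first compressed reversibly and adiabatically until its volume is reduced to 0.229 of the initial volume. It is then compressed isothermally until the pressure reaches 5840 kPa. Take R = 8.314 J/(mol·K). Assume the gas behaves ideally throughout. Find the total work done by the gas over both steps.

V₁ = nRT₁/P₁ = 4.48×8.314×616/308 = 74.5 L.
Step 1 — Adiabatic: TV^(γ−1) = const ⇒ T₂ = 616×(4.37)^0.260 = 904 K; PV^γ = const ⇒ P₂ = 1970 kPa.
ΔU = nCvΔT = 4.48×32.0×(904−616) = 41200 J.
Q = 0 for an adiabatic process, so W = −ΔU = -41200 J.
State after step 1: P = 1970 kPa, V = 17.1 L, T = 904 K.
Step 2 — Isothermal: T stays 904 K; PV = const ⇒ V₂ = 5.76 L, P₂ = 5840 kPa.
ΔU = 0 (ideal gas, T constant).
W = nRT ln(V₂/V₁) = 4.48×8.314×904×ln(0.338) = -36500 J.
Q = ΔU + W = -36500 J.
Net over both steps: W = -77700 J, Q = -36500 J, ΔU = 41200 J.

-77700 J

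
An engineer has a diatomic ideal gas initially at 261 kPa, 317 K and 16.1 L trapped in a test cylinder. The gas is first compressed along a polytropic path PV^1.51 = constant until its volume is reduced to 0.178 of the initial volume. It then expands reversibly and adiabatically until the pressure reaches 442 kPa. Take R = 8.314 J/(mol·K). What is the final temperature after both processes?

422 K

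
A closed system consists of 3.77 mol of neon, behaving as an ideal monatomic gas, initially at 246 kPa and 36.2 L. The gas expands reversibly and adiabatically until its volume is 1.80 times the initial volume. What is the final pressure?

92.4 kPa

T₁ = P₁V₁/(nR) = 246×36.2/(3.77×8.314) = 284 K.
Adiabatic: TV^(γ−1) = const ⇒ T₂ = 284×(0.556)^0.667 = 192 K; PV^γ = const ⇒ P₂ = 92.4 kPa.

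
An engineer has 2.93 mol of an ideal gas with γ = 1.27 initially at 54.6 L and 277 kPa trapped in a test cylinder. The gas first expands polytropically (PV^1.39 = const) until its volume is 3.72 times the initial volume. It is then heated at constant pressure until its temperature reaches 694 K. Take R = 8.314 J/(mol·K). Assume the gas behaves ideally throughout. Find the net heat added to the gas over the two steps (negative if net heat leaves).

30000 J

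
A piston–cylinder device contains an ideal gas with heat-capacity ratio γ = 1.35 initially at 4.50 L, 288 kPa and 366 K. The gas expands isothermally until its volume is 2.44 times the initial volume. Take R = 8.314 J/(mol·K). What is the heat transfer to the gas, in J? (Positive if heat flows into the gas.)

1160 J

n = P₁V₁/(RT₁) = 288×4.50/(8.314×366) = 0.426 mol.
Isothermal: T stays 366 K; PV = const ⇒ V₂ = 11.0 L, P₂ = 118 kPa.
ΔU = 0 (ideal gas, T constant).
W = nRT ln(V₂/V₁) = 0.426×8.314×366×ln(2.44) = 1160 J.
Q = ΔU + W = 1160 J.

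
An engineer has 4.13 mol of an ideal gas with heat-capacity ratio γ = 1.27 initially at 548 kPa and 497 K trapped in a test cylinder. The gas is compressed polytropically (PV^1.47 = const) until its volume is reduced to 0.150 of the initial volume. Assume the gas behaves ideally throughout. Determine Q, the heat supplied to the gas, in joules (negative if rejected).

38700 J

V₁ = nRT₁/P₁ = 4.13×8.314×497/548 = 31.1 L.
Polytropic n=1.47: T₂ = T₁(V₁/V₂)^(n−1) = 497×(6.67)^0.47 = 1210 K; P₂ = P₁(V₁/V₂)^n = 8910 kPa.
W = (P₁V₁−P₂V₂)/(n−1) = (548×31.1−8910×4.67)/0.47 = -52300 J.
ΔU = nCvΔT = 4.13×30.8×(1210−497) = 91000 J.
Q = ΔU + W = 38700 J.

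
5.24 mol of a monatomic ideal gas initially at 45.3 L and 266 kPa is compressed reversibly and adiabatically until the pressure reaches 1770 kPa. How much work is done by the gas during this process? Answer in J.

-20500 J

T₁ = P₁V₁/(nR) = 266×45.3/(5.24×8.314) = 277 K.
Adiabatic: T₂/T₁ = (P₂/P₁)^((γ−1)/γ) ⇒ T₂ = 277×(6.65)^0.400 = 590 K; V₂ = 14.5 L.
ΔU = nCvΔT = 5.24×12.5×(590−277) = 20500 J.
Q = 0 for an adiabatic process, so W = −ΔU = -20500 J.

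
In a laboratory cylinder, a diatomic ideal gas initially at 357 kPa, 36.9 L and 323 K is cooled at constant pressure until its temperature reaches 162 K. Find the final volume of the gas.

18.5 L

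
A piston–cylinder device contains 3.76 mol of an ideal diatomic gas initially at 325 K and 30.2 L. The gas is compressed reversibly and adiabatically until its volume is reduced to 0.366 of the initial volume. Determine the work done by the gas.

P₁ = nRT₁/V₁ = 3.76×8.314×325/30.2 = 336 kPa.
Adiabatic: TV^(γ−1) = const ⇒ T₂ = 325×(2.73)^0.400 = 486 K; PV^γ = const ⇒ P₂ = 1370 kPa.
ΔU = nCvΔT = 3.76×20.8×(486−325) = 12600 J.
Q = 0 for an adiabatic process, so W = −ΔU = -12600 J.

-12600 J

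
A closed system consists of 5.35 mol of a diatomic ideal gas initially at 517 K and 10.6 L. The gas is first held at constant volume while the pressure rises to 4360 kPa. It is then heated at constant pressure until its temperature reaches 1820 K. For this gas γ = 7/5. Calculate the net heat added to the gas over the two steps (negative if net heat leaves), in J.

P₁ = nRT₁/V₁ = 5.35×8.314×517/10.6 = 2170 kPa.
Step 1 — Isochoric: V stays 10.6 L; P/T = const ⇒ T₂ = 1040 K, P₂ = 4360 kPa.
W = 0 (no volume change).
ΔU = nCvΔT = 5.35×20.8×(1040−517) = 58000 J.
Q = ΔU = 58000 J.
State after step 1: P = 4360 kPa, V = 10.6 L, T = 1040 K.
Step 2 — Isobaric: P stays 4360 kPa; V/T = const ⇒ T₂ = 1820 K, V₂ = 18.6 L.
W = PΔV = 4360×(18.6−10.6) kPa·L = 34700 J.
ΔU = nCvΔT = 5.35×20.8×(1820−1040) = 86800 J.
Q = ΔU + W = nCpΔT = 122000 J.
Net over both steps: W = 34700 J, Q = 180000 J, ΔU = 145000 J.

180000 J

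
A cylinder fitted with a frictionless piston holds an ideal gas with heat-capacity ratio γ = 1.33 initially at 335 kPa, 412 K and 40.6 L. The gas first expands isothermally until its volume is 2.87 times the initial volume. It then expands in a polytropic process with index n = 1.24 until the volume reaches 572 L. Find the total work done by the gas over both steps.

32300 J

n = P₁V₁/(RT₁) = 335×40.6/(8.314×412) = 3.97 mol.
Step 1 — Isothermal: T stays 412 K; PV = const ⇒ V₂ = 117 L, P₂ = 117 kPa.
ΔU = 0 (ideal gas, T constant).
W = nRT ln(V₂/V₁) = 3.97×8.314×412×ln(2.87) = 14300 J.
Q = ΔU + W = 14300 J.
State after step 1: P = 117 kPa, V = 117 L, T = 412 K.
Step 2 — Polytropic n=1.24: T₂ = T₁(V₁/V₂)^(n−1) = 412×(0.204)^0.24 = 281 K; P₂ = P₁(V₁/V₂)^n = 16.2 kPa.
W = (P₁V₁−P₂V₂)/(n−1) = (117×117−16.2×572)/0.24 = 18000 J.
ΔU = nCvΔT = 3.97×25.2×(281−412) = -13100 J.
Q = ΔU + W = 4910 J.
Net over both steps: W = 32300 J, Q = 19200 J, ΔU = -13100 J.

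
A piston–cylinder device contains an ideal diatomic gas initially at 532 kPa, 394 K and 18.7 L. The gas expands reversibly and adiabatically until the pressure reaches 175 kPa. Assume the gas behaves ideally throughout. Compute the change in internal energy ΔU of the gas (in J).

-6770 J

n = P₁V₁/(RT₁) = 532×18.7/(8.314×394) = 3.04 mol.
Adiabatic: T₂/T₁ = (P₂/P₁)^((γ−1)/γ) ⇒ T₂ = 394×(0.329)^0.286 = 287 K; V₂ = 41.4 L.
For an ideal gas ΔU = nCvΔT with Cv = (5/2)R = 20.8 J/(mol·K).
ΔU = 3.04×20.8×(287−394) = -6770 J.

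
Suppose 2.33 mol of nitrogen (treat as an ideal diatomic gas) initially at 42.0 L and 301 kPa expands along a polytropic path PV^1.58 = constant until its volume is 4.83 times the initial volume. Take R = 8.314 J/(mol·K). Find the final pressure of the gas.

T₁ = P₁V₁/(nR) = 301×42.0/(2.33×8.314) = 653 K.
Polytropic n=1.58: T₂ = T₁(V₁/V₂)^(n−1) = 653×(0.207)^0.58 = 262 K; P₂ = P₁(V₁/V₂)^n = 25.0 kPa.

25.0 kPa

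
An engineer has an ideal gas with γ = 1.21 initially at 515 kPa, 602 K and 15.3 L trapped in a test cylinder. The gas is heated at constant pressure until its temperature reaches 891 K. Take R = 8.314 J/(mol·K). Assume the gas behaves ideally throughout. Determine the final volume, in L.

22.6 L

Isobaric: P stays 515 kPa; V/T = const ⇒ T₂ = 891 K, V₂ = 22.6 L.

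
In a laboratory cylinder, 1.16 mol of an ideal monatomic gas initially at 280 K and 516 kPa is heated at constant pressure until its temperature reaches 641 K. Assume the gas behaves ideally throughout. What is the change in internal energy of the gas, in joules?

5220 J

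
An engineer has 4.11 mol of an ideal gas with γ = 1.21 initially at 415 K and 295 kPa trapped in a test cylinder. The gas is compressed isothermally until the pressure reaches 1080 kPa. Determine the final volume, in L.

13.1 L

V₁ = nRT₁/P₁ = 4.11×8.314×415/295 = 48.1 L.
Isothermal: T stays 415 K; PV = const ⇒ V₂ = 13.1 L, P₂ = 1080 kPa.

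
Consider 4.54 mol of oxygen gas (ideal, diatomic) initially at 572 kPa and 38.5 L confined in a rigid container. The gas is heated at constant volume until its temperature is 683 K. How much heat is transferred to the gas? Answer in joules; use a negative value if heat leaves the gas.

9400 J

T₁ = P₁V₁/(nR) = 572×38.5/(4.54×8.314) = 583 K.
Isochoric: V stays 38.5 L; P/T = const ⇒ T₂ = 683 K, P₂ = 670 kPa.
W = 0 (no volume change).
ΔU = nCvΔT = 4.54×20.8×(683−583) = 9400 J.
Q = ΔU = 9400 J.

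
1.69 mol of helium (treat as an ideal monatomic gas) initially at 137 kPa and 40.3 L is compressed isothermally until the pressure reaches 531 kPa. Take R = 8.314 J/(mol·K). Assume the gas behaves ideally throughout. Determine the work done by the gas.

T₁ = P₁V₁/(nR) = 137×40.3/(1.69×8.314) = 393 K.
Isothermal: T stays 393 K; PV = const ⇒ V₂ = 10.4 L, P₂ = 531 kPa.
W = nRT ln(V₂/V₁) = 1.69×8.314×393×ln(0.258) = -7480 J.

-7480 J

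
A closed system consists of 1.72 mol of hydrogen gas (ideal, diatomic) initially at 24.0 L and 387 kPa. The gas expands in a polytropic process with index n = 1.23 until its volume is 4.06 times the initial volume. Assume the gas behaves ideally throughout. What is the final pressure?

69.1 kPa

T₁ = P₁V₁/(nR) = 387×24.0/(1.72×8.314) = 650 K.
Polytropic n=1.23: T₂ = T₁(V₁/V₂)^(n−1) = 650×(0.246)^0.23 = 471 K; P₂ = P₁(V₁/V₂)^n = 69.1 kPa.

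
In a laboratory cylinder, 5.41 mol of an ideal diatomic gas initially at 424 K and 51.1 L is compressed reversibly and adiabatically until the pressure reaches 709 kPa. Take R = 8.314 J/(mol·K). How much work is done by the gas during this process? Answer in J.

-9590 J

P₁ = nRT₁/V₁ = 5.41×8.314×424/51.1 = 373 kPa.
Adiabatic: T₂/T₁ = (P₂/P₁)^((γ−1)/γ) ⇒ T₂ = 424×(1.90)^0.286 = 509 K; V₂ = 32.3 L.
ΔU = nCvΔT = 5.41×20.8×(509−424) = 9590 J.
Q = 0 for an adiabatic process, so W = −ΔU = -9590 J.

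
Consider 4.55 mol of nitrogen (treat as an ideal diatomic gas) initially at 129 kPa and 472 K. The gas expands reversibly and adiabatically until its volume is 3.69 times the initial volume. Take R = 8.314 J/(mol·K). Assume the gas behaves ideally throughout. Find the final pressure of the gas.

V₁ = nRT₁/P₁ = 4.55×8.314×472/129 = 138 L.
Adiabatic: TV^(γ−1) = const ⇒ T₂ = 472×(0.271)^0.400 = 280 K; PV^γ = const ⇒ P₂ = 20.7 kPa.

20.7 kPa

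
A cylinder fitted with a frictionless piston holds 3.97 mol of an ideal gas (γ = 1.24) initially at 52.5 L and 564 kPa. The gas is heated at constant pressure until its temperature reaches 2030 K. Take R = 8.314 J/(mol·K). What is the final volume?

119 L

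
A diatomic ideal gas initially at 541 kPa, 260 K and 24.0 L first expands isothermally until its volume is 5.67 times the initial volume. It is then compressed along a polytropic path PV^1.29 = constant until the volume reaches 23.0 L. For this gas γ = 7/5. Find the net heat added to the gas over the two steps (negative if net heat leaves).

n = P₁V₁/(RT₁) = 541×24.0/(8.314×260) = 6.01 mol.
Step 1 — Isothermal: T stays 260 K; PV = const ⇒ V₂ = 136 L, P₂ = 95.4 kPa.
ΔU = 0 (ideal gas, T constant).
W = nRT ln(V₂/V₁) = 6.01×8.314×260×ln(5.67) = 22500 J.
Q = ΔU + W = 22500 J.
State after step 1: P = 95.4 kPa, V = 136 L, T = 260 K.
Step 2 — Polytropic n=1.29: T₂ = T₁(V₁/V₂)^(n−1) = 260×(5.92)^0.29 = 435 K; P₂ = P₁(V₁/V₂)^n = 945 kPa.
W = (P₁V₁−P₂V₂)/(n−1) = (95.4×136−945×23.0)/0.29 = -30200 J.
ΔU = nCvΔT = 6.01×20.8×(435−260) = 21900 J.
Q = ΔU + W = -8310 J.
Net over both steps: W = -7670 J, Q = 14200 J, ΔU = 21900 J.

14200 J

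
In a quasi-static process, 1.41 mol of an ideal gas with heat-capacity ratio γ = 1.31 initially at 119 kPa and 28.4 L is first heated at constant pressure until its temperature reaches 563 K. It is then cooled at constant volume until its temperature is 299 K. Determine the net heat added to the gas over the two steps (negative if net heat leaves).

T₁ = P₁V₁/(nR) = 119×28.4/(1.41×8.314) = 288 K.
Step 1 — Isobaric: P stays 119 kPa; V/T = const ⇒ T₂ = 563 K, V₂ = 55.5 L.
W = PΔV = 119×(55.5−28.4) kPa·L = 3220 J.
ΔU = nCvΔT = 1.41×26.8×(563−288) = 10400 J.
Q = ΔU + W = nCpΔT = 13600 J.
State after step 1: P = 119 kPa, V = 55.5 L, T = 563 K.
Step 2 — Isochoric: V stays 55.5 L; P/T = const ⇒ T₂ = 299 K, P₂ = 63.2 kPa.
W = 0 (no volume change).
ΔU = nCvΔT = 1.41×26.8×(299−563) = -9980 J.
Q = ΔU = -9980 J.
Net over both steps: W = 3220 J, Q = 3630 J, ΔU = 405 J.

3630 J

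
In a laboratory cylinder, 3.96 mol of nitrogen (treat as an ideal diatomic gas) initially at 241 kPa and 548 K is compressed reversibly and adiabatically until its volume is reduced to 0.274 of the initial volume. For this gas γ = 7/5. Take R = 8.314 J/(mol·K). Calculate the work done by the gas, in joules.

-30600 J

V₁ = nRT₁/P₁ = 3.96×8.314×548/241 = 74.9 L.
Adiabatic: TV^(γ−1) = const ⇒ T₂ = 548×(3.65)^0.400 = 920 K; PV^γ = const ⇒ P₂ = 1480 kPa.
ΔU = nCvΔT = 3.96×20.8×(920−548) = 30600 J.
Q = 0 for an adiabatic process, so W = −ΔU = -30600 J.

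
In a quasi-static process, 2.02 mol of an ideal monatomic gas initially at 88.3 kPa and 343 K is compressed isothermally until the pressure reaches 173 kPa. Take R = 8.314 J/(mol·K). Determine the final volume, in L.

33.3 L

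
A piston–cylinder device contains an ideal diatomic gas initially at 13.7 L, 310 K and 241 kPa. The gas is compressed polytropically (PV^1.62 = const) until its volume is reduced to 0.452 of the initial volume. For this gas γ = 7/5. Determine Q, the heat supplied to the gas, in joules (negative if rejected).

1860 J

n = P₁V₁/(RT₁) = 241×13.7/(8.314×310) = 1.28 mol.
Polytropic n=1.62: T₂ = T₁(V₁/V₂)^(n−1) = 310×(2.21)^0.62 = 507 K; P₂ = P₁(V₁/V₂)^n = 872 kPa.
W = (P₁V₁−P₂V₂)/(n−1) = (241×13.7−872×6.19)/0.62 = -3390 J.
ΔU = nCvΔT = 1.28×20.8×(507−310) = 5250 J.
Q = ΔU + W = 1860 J.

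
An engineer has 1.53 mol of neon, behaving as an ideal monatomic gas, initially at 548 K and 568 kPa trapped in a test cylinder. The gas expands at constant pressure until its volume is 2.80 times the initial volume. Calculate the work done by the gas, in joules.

12500 J

V₁ = nRT₁/P₁ = 1.53×8.314×548/568 = 12.3 L.
Isobaric: P stays 568 kPa; V/T = const ⇒ T₂ = 1530 K, V₂ = 34.4 L.
W = PΔV = 568×(34.4−12.3) kPa·L = 12500 J.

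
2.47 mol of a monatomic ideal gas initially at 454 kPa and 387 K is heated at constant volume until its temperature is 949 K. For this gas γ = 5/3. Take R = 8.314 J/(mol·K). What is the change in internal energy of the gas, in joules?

V₁ = nRT₁/P₁ = 2.47×8.314×387/454 = 17.5 L.
Isochoric: V stays 17.5 L; P/T = const ⇒ T₂ = 949 K, P₂ = 1110 kPa.
For an ideal gas ΔU = nCvΔT with Cv = (3/2)R = 12.5 J/(mol·K).
ΔU = 2.47×12.5×(949−387) = 17300 J.

17300 J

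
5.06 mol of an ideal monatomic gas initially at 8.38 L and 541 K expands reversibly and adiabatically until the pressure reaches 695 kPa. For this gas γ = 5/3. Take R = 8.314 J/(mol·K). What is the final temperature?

P₁ = nRT₁/V₁ = 5.06×8.314×541/8.38 = 2720 kPa.
Adiabatic: T₂/T₁ = (P₂/P₁)^((γ−1)/γ) ⇒ T₂ = 541×(0.256)^0.400 = 314 K; V₂ = 19.0 L.

314 K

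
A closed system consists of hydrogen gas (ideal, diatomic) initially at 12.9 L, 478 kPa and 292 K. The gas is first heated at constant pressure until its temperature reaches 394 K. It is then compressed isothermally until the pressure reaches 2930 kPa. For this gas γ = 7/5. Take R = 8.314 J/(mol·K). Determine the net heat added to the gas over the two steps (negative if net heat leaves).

-7550 J

n = P₁V₁/(RT₁) = 478×12.9/(8.314×292) = 2.54 mol.
Step 1 — Isobaric: P stays 478 kPa; V/T = const ⇒ T₂ = 394 K, V₂ = 17.4 L.
W = PΔV = 478×(17.4−12.9) kPa·L = 2150 J.
ΔU = nCvΔT = 2.54×20.8×(394−292) = 5380 J.
Q = ΔU + W = nCpΔT = 7540 J.
State after step 1: P = 478 kPa, V = 17.4 L, T = 394 K.
Step 2 — Isothermal: T stays 394 K; PV = const ⇒ V₂ = 2.84 L, P₂ = 2930 kPa.
ΔU = 0 (ideal gas, T constant).
W = nRT ln(V₂/V₁) = 2.54×8.314×394×ln(0.163) = -15100 J.
Q = ΔU + W = -15100 J.
Net over both steps: W = -12900 J, Q = -7550 J, ΔU = 5380 J.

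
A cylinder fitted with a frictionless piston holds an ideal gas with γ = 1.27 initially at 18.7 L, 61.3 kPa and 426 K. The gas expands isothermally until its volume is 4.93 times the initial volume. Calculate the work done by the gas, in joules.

n = P₁V₁/(RT₁) = 61.3×18.7/(8.314×426) = 0.324 mol.
Isothermal: T stays 426 K; PV = const ⇒ V₂ = 92.2 L, P₂ = 12.4 kPa.
W = nRT ln(V₂/V₁) = 0.324×8.314×426×ln(4.93) = 1830 J.

1830 J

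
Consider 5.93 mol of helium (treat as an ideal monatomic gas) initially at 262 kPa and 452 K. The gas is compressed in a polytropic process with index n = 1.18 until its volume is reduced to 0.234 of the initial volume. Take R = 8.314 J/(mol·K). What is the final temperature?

V₁ = nRT₁/P₁ = 5.93×8.314×452/262 = 85.1 L.
Polytropic n=1.18: T₂ = T₁(V₁/V₂)^(n−1) = 452×(4.27)^0.18 = 587 K; P₂ = P₁(V₁/V₂)^n = 1450 kPa.

587 K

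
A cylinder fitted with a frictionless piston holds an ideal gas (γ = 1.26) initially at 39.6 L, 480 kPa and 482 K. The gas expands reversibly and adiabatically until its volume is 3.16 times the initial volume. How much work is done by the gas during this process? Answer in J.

18900 J

n = P₁V₁/(RT₁) = 480×39.6/(8.314×482) = 4.74 mol.
Adiabatic: TV^(γ−1) = const ⇒ T₂ = 482×(0.316)^0.260 = 357 K; PV^γ = const ⇒ P₂ = 113 kPa.
ΔU = nCvΔT = 4.74×32.0×(357−482) = -18900 J.
Q = 0 for an adiabatic process, so W = −ΔU = 18900 J.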